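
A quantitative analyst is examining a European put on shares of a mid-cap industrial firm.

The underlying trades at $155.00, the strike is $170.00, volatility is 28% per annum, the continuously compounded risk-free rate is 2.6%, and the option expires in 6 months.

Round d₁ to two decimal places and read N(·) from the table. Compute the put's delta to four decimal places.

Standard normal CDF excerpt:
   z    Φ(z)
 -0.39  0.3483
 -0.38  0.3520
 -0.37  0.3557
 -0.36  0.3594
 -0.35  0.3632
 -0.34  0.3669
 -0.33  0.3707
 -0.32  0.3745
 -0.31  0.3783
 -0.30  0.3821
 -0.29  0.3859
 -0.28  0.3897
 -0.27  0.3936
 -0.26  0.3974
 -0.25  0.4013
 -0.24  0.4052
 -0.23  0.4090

σ√T = 0.28·√0.5 = 0.1980
d₁ = [ln(155/170) + (0.026 + ½·0.28²)·0.5] / (σ√T) = (-0.0924 + 0.0326) / 0.1980 = -0.3019 → -0.30
N(d₁) = N(-0.30) = 0.3821
Δ_put = N(d₁) − 1 = 0.3821 − 1 = -0.6179

-0.6179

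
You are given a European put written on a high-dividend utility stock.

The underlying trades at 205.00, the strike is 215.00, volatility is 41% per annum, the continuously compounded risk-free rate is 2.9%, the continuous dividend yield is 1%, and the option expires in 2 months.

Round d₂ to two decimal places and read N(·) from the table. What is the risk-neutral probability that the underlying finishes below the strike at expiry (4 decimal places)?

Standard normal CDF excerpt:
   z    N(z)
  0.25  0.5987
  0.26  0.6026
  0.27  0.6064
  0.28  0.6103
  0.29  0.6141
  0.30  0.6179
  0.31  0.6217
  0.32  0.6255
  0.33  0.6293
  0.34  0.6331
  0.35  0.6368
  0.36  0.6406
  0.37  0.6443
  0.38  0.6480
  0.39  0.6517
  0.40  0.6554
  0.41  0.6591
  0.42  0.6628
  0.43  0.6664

0.6368

T = 0.1667;  σ√T = 0.1674
d₁ = [ln(205/215) + (0.029 − 0.01 + 0.41²/2)·0.1667] / 0.1674 = [-0.0476 + 0.0172] / 0.1674 = -0.1819 which rounds to -0.18
d₂ = d₁ − σ√T = -0.1819 − 0.1674 = -0.3493 which rounds to -0.35
Risk-neutral Pr[S_T < K] = N(−d₂) = N(0.35) = 0.6368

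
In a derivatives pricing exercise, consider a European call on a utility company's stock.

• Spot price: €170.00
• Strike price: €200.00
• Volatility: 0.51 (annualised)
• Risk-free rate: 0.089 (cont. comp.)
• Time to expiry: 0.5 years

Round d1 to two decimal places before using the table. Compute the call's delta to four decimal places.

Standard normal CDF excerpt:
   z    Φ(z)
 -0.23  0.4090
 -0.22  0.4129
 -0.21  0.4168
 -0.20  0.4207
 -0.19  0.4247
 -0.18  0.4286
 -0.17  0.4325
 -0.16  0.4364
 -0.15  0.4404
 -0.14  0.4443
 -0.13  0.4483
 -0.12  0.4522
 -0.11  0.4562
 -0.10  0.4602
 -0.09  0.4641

σ√T = 0.51 × 0.7071 = 0.3606
d₁ = [ln(170/200) + (0.089 + 0.51²/2)·0.5] / 0.3606 = [-0.1625 + 0.1095] / 0.3606 = -0.1470 which rounds to -0.15
N(d₁) = N(-0.15) = 0.4404
Δ_call = N(d₁) = 0.4404

0.4404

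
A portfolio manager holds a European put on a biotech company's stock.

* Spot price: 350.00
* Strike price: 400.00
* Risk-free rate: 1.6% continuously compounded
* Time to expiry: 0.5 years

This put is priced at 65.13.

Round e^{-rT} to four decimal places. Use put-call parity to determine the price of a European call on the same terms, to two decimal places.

exp(−rT) = exp(−0.016·0.5) = 0.9920
Put-call parity: C − P = S − K·e^(−rT) = 350 − 400·0.9920 = 350 − 396.8000 = -46.8000
C = P + (C − P) = 65.13 + (-46.8000) = 18.3300

18.33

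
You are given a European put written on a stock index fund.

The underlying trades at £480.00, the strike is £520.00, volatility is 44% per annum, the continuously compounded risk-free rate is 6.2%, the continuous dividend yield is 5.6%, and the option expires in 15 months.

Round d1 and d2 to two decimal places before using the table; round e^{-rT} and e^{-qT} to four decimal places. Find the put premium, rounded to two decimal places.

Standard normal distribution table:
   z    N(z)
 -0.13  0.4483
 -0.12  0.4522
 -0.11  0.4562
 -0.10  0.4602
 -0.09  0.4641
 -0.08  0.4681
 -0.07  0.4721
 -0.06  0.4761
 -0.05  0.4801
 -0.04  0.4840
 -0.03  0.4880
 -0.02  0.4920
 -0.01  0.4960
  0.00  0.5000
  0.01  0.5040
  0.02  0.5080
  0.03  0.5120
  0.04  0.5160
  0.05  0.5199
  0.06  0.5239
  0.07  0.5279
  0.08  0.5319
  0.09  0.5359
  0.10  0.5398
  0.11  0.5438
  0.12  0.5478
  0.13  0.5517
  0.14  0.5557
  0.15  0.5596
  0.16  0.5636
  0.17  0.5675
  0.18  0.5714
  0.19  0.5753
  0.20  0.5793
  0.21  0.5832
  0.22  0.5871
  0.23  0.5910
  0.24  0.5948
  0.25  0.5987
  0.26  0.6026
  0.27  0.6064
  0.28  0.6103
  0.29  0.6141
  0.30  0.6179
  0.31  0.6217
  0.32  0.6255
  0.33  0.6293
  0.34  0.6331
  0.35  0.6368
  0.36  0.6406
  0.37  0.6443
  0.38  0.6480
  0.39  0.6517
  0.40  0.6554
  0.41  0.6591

£107.64

σ√T = 0.44·√1.25 = 0.4919
d₁ = [ln(480/520) + (0.062 − 0.056 + 0.44²/2)·1.25] / 0.4919 = [-0.0800 + 0.1285] / 0.4919 = 0.0985 which rounds to 0.10
d₂ = d₁ − σ√T = 0.0985 − 0.4919 = -0.3934 which rounds to -0.39
e^(−qT) = e^(−0.056·1.25) = 0.9324;  e^(−rT) = e^(−0.062·1.25) = 0.9254
N(−d₂) = N(0.39) = 0.6517;  N(−d₁) = N(-0.10) = 0.4602
P = 520·0.9254·0.6517 − 480·0.9324·0.4602 = 313.6033 − 205.9634 = 107.6398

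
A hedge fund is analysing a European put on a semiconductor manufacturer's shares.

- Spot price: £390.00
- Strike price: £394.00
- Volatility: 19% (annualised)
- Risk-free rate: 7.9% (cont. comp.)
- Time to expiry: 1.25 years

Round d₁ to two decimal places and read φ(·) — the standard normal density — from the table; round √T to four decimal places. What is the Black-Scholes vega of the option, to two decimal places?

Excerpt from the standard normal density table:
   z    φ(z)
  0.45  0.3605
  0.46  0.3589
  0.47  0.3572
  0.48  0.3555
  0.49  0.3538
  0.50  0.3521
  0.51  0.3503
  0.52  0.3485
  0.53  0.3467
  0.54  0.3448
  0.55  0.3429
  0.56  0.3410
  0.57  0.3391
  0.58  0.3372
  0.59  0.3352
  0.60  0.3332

151.95

σ√T = 0.19·√1.25 = 0.2124
ln(S/K) + (r + σ²/2)T = ln(390/394) + (0.079 + 0.19²/2)·1.25 = -0.0102 + 0.1213 = 0.1111
d₁ = 0.1111 / 0.2124 = 0.5230 ⇒ 0.52
√T = √1.25 = 1.1180
φ(d₁) = φ(0.52) = 0.3485
vega = S·φ(d₁)·√T = 390·0.3485·1.1180 = 151.9530
(Call and put vega coincide under Black-Scholes.)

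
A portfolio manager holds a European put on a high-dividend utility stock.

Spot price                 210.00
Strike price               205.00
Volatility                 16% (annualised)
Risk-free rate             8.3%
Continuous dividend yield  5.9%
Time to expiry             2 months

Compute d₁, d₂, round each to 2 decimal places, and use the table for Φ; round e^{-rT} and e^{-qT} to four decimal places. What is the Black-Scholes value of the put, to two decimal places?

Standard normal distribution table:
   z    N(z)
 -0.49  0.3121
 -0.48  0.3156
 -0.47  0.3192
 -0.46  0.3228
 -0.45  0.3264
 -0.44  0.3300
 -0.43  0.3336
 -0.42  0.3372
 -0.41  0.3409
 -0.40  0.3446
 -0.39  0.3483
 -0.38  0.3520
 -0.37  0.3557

2.55

T = 0.1667;  σ√T = 0.0653
d₁ = [ln(210/205) + (0.083 − 0.059 + 0.16²/2)·0.1667] / 0.0653 = [0.0241 + 0.0061] / 0.0653 = 0.4628 ≈ 0.46
d₂ = d₁ − σ√T = 0.4628 − 0.0653 = 0.3975 ≈ 0.40
exp(−qT) = exp(−0.059·0.1667) = 0.9902;  exp(−rT) = exp(−0.083·0.1667) = 0.9863
N(−d₂) = N(-0.40) = 0.3446;  N(−d₁) = N(-0.46) = 0.3228
P = 205·0.9863·0.3446 − 210·0.9902·0.3228 = 69.6752 − 67.1237 = 2.5515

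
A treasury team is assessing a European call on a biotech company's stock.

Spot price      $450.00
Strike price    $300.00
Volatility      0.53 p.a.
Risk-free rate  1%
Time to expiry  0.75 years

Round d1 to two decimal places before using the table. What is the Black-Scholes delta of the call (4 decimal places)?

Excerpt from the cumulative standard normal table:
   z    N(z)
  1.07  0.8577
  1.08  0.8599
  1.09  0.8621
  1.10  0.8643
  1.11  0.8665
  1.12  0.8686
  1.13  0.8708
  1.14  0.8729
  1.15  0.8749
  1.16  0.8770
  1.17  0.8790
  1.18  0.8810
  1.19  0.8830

σ√T = 0.53·√0.75 = 0.4590
d₁ = [ln(450/300) + (0.01 + 0.53²/2)·0.75] / 0.4590 = [0.4055 + 0.1128] / 0.4590 = 1.1292 which rounds to 1.13
N(d₁) = N(1.13) = 0.8708
Δ_call = N(d₁) = 0.8708

0.8708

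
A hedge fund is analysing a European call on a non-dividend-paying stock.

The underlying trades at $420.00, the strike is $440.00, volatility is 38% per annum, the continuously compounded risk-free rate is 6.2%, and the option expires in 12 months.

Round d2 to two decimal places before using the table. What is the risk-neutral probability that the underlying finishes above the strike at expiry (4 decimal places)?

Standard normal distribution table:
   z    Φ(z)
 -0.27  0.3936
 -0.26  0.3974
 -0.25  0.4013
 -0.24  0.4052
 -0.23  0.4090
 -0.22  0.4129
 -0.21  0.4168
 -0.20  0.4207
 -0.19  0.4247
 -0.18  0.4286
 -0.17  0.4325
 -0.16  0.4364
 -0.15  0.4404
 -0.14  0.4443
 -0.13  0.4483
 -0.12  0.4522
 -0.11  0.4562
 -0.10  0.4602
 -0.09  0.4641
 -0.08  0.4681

T = 1;  σ√T = 0.3800
d₁ = [ln(420/440) + (0.062 + ½·0.38²)·1] / (σ√T) = (-0.0465 + 0.1342) / 0.3800 = 0.2307 ⇒ 0.23
d₂ = 0.2307 − 0.3800 = -0.1493 ⇒ -0.15
Risk-neutral Pr[S_T > K] = N(d₂) = N(-0.15) = 0.4404

0.4404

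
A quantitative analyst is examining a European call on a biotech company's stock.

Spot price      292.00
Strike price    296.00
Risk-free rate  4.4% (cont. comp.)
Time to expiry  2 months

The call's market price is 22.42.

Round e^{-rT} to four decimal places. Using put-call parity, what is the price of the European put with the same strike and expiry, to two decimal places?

24.26

e^(−rT) = e^(−0.044·0.1667) = 0.9927
Put-call parity: C − P = S − K·e^(−rT) = 292 − 296·0.9927 = 292 − 293.8392 = -1.8392
P = C − (C − P) = 22.42 − (-1.8392) = 24.2592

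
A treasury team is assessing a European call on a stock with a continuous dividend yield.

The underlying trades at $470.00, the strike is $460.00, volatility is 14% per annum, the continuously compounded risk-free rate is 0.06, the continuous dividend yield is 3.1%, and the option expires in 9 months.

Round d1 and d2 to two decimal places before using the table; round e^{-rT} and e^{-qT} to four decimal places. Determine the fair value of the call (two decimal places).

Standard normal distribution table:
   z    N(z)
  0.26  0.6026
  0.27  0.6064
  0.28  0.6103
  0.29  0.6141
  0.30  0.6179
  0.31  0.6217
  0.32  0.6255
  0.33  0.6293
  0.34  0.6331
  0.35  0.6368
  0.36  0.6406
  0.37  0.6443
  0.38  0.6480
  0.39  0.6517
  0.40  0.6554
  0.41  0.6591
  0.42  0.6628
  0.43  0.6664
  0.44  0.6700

$32.62

σ√T = 0.14 × 0.8660 = 0.1212
d₁ = [ln(470/460) + (0.06 − 0.031 + 0.14²/2)·0.75] / 0.1212 = [0.0215 + 0.0291] / 0.1212 = 0.4174 ⇒ 0.42
d₂ = d₁ − σ√T = 0.4174 − 0.1212 = 0.2961 ⇒ 0.30
e^(−qT) = e^(−0.031·0.75) = 0.9770;  e^(−rT) = e^(−0.06·0.75) = 0.9560
C = 470·0.9770·N(0.42) − 460·0.9560·N(0.30) = 470·0.9770·0.6628 − 460·0.9560·0.6179 = 304.3511 − 271.7277 = 32.6234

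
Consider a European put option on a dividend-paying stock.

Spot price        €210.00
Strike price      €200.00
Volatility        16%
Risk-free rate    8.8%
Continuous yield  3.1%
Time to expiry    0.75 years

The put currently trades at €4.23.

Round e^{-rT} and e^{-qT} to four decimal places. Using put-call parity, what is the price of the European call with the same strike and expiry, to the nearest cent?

€22.18

exp(−qT) = exp(−0.031·0.75) = 0.9770;  exp(−rT) = exp(−0.088·0.75) = 0.9361
Put-call parity: C − P = S·e^(−qT) − K·e^(−rT) = 210·0.9770 − 200·0.9361 = 205.1700 − 187.2200 = 17.9500
C = P + (C − P) = 4.23 + (17.9500) = 22.1800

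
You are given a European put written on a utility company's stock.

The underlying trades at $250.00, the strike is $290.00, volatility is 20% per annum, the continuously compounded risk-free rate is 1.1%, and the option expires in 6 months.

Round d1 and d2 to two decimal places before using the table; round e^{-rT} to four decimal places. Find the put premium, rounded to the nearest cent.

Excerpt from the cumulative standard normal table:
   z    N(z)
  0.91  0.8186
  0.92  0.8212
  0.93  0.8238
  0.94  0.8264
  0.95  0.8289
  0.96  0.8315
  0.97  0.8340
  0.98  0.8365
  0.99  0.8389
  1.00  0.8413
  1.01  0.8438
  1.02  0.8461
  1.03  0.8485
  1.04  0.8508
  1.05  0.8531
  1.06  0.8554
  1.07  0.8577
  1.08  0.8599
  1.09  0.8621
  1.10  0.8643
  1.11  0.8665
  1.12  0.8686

T = 0.5;  σ√T = 0.1414
d₁ = [ln(250/290) + (0.011 + ½·0.2²)·0.5] / (σ√T) = (-0.1484 + 0.0155) / 0.1414 = -0.9399 which rounds to -0.94
d₂ = -0.9399 − 0.1414 = -1.0813 which rounds to -1.08
e^(−rT) = e^(−0.011·0.5) = 0.9945
N(−d₂) = N(1.08) = 0.8599;  N(−d₁) = N(0.94) = 0.8264
P = 290·0.9945·0.8599 − 250·0.8264 = 247.9995 − 206.6000 = 41.3995

$41.40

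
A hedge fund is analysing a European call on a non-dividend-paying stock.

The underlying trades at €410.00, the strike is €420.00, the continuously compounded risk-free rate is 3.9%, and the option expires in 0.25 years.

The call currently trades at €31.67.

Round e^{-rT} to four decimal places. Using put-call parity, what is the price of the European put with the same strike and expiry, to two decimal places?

€37.60

exp(−rT) = exp(−0.039·0.25) = 0.9903
Put-call parity: C − P = S − K·e^(−rT) = 410 − 420·0.9903 = 410 − 415.9260 = -5.9260
P = C − (C − P) = 31.67 − (-5.9260) = 37.5960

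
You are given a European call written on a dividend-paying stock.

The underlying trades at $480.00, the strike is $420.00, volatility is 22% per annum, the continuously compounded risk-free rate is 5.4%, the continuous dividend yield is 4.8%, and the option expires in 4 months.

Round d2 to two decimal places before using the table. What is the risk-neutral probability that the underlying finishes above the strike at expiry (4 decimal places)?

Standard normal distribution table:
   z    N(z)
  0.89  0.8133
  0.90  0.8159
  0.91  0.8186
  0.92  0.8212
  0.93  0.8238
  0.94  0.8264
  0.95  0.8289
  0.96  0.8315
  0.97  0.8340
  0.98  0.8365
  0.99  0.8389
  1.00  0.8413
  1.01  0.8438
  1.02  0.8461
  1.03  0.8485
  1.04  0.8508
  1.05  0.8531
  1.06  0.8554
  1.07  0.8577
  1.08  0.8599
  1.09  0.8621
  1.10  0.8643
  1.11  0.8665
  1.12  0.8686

σ√T = 0.22·√0.3333 = 0.1270
d₁ = [ln(480/420) + (0.054 − 0.048 + 0.22²/2)·0.3333] / 0.1270 = [0.1335 + 0.0101] / 0.1270 = 1.1305 ≈ 1.13
d₂ = d₁ − σ√T = 1.1305 − 0.1270 = 1.0035 ≈ 1.00
Risk-neutral Pr[S_T > K] = N(d₂) = N(1.00) = 0.8413

0.8413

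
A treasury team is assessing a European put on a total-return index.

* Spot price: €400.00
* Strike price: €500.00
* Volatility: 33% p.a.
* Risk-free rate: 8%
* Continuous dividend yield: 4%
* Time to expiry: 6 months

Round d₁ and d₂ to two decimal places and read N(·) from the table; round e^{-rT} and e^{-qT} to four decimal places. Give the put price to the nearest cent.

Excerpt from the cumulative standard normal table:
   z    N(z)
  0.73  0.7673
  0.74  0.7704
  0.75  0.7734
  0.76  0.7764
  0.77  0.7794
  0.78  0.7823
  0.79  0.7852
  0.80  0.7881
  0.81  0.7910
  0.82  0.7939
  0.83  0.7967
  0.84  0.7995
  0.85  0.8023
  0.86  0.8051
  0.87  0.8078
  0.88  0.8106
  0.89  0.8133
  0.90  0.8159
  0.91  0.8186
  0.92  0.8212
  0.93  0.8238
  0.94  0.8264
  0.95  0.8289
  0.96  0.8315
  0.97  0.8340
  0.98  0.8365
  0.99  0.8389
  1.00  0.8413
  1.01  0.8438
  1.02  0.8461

T = 0.5;  σ√T = 0.2333
d₁ = [ln(400/500) + (0.08 − 0.04 + ½·0.33²)·0.5] / (σ√T) = (-0.2231 + 0.0472) / 0.2333 = -0.7539 ≈ -0.75
d₂ = -0.7539 − 0.2333 = -0.9872 ≈ -0.99
exp(−qT) = exp(−0.04·0.5) = 0.9802;  exp(−rT) = exp(−0.08·0.5) = 0.9608
N(−d₂) = N(0.99) = 0.8389;  N(−d₁) = N(0.75) = 0.7734
P = 500·0.9608·0.8389 − 400·0.9802·0.7734 = 403.0076 − 303.2347 = 99.7729

€99.77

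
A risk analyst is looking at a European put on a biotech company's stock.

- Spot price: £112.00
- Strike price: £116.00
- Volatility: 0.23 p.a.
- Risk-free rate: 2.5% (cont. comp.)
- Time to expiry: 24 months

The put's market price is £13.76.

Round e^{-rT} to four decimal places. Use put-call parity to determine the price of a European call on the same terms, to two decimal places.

£15.42

e^(−rT) = e^(−0.025·2) = 0.9512
Put-call parity: C − P = S − K·e^(−rT) = 112 − 116·0.9512 = 112 − 110.3392 = 1.6608
C = P + (C − P) = 13.76 + (1.6608) = 15.4208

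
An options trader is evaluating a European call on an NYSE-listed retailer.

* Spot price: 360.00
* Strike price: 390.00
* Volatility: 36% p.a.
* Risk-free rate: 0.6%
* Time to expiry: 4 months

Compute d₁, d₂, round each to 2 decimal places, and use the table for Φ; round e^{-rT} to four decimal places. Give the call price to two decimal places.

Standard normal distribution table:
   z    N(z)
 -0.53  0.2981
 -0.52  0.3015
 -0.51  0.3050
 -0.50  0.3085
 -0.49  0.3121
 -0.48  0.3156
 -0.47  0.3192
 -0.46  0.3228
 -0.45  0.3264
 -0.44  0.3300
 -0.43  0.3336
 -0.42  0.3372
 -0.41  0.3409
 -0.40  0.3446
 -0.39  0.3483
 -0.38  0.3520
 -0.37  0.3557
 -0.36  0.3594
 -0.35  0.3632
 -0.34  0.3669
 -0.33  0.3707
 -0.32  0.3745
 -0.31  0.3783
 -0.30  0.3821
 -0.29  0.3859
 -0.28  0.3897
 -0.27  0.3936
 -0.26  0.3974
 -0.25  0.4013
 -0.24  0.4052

18.86

T = 0.3333;  σ√T = 0.2078
d₁ = [ln(360/390) + (0.006 + ½·0.36²)·0.3333] / (σ√T) = (-0.0800 + 0.0236) / 0.2078 = -0.2716 which rounds to -0.27
d₂ = -0.2716 − 0.2078 = -0.4794 which rounds to -0.48
e^(−rT) = e^(−0.006·0.3333) = 0.9980
N(d₁) = N(-0.27) = 0.3936;  N(d₂) = N(-0.48) = 0.3156
C = 360·0.3936 − 390·0.9980·0.3156 = 141.6960 − 122.8378 = 18.8582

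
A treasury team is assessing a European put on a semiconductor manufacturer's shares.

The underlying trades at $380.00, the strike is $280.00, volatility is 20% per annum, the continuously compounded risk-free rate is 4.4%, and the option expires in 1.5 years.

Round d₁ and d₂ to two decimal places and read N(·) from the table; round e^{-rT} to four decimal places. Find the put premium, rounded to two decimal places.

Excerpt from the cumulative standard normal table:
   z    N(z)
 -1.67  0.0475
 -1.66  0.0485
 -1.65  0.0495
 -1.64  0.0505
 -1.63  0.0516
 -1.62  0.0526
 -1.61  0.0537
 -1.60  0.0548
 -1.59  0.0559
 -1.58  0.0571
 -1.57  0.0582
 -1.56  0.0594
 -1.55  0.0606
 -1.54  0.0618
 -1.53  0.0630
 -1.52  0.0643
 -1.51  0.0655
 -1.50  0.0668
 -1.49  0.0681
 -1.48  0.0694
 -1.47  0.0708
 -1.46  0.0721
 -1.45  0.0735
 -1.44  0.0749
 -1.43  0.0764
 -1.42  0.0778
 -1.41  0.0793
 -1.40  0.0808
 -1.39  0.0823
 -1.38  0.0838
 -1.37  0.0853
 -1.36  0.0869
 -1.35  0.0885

$2.38

σ√T = 0.2·√1.5 = 0.2449
d₁ = [ln(380/280) + (0.044 + 0.2²/2)·1.5] / 0.2449 = [0.3054 + 0.0960] / 0.2449 = 1.6386 → 1.64
d₂ = d₁ − σ√T = 1.6386 − 0.2449 = 1.3937 → 1.39
exp(−rT) = exp(−0.044·1.5) = 0.9361
P = 280·0.9361·N(-1.39) − 380·N(-1.64) = 280·0.9361·0.0823 − 380·0.0505 = 21.5715 − 19.1900 = 2.3815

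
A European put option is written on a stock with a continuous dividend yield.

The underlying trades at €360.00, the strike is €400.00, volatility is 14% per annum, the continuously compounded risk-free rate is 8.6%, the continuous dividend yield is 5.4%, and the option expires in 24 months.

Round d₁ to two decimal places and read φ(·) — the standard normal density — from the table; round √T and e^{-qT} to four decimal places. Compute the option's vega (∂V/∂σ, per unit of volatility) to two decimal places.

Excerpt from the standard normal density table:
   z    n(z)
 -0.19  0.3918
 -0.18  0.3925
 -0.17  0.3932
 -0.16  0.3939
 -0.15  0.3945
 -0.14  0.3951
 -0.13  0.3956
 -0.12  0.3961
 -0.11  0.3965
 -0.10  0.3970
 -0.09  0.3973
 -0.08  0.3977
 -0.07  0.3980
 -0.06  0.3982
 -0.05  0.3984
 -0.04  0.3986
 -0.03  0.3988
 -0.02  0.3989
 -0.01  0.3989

181.19

σ√T = 0.14 × 1.4142 = 0.1980
d₁ = [ln(360/400) + (0.086 − 0.054 + 0.14²/2)·2] / 0.1980 = [-0.1054 + 0.0836] / 0.1980 = -0.1099 ≈ -0.11
√T = √2 = 1.4142
φ(d₁) = φ(-0.11) = 0.3965
e^(−qT) = e^(−0.054·2) = 0.8976
vega = S·e^(−qT)·φ(d₁)·√T = 360·0.8976·0.3965·1.4142 = 181.1921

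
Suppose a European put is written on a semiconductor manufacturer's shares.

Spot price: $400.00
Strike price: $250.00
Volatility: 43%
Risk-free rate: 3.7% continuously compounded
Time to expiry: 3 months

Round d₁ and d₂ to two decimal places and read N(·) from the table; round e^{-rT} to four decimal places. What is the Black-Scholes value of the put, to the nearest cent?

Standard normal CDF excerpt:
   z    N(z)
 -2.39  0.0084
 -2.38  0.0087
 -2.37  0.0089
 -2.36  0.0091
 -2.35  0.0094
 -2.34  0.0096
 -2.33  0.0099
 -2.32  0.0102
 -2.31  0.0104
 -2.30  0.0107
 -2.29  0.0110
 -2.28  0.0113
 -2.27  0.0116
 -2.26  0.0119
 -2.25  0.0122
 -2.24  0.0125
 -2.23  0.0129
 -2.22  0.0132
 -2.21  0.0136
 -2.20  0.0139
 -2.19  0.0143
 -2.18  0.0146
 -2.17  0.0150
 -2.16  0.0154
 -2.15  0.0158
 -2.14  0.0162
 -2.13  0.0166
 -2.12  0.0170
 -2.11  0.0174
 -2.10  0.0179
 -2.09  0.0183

σ√T = 0.43·√0.25 = 0.2150
d₁ = [ln(400/250) + (0.037 + 0.43²/2)·0.25] / 0.2150 = [0.4700 + 0.0324] / 0.2150 = 2.3366 ⇒ 2.34
d₂ = d₁ − σ√T = 2.3366 − 0.2150 = 2.1216 ⇒ 2.12
exp(−rT) = exp(−0.037·0.25) = 0.9908
N(−d₂) = N(-2.12) = 0.0170;  N(−d₁) = N(-2.34) = 0.0096
P = 250·0.9908·0.0170 − 400·0.0096 = 4.2109 − 3.8400 = 0.3709

$0.37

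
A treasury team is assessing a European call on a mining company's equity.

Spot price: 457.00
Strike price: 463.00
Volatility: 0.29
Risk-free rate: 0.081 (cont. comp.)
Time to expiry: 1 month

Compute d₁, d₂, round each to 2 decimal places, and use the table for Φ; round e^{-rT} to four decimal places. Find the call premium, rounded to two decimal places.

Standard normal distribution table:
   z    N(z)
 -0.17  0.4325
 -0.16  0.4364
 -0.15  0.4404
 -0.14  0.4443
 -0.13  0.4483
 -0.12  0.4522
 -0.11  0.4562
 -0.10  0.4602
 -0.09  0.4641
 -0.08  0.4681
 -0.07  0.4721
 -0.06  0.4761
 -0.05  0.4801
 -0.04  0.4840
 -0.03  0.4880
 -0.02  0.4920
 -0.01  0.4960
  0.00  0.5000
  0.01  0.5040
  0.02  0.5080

15.05

T = 0.08333;  σ√T = 0.0837
d₁ = [ln(457/463) + (0.081 + 0.29²/2)·0.08333] / 0.0837 = [-0.0130 + 0.0103] / 0.0837 = -0.0333 ⇒ -0.03
d₂ = d₁ − σ√T = -0.0333 − 0.0837 = -0.1170 ⇒ -0.12
exp(−rT) = exp(−0.081·0.08333) = 0.9933
N(d₁) = N(-0.03) = 0.4880;  N(d₂) = N(-0.12) = 0.4522
C = 457·0.4880 − 463·0.9933·0.4522 = 223.0160 − 207.9658 = 15.0502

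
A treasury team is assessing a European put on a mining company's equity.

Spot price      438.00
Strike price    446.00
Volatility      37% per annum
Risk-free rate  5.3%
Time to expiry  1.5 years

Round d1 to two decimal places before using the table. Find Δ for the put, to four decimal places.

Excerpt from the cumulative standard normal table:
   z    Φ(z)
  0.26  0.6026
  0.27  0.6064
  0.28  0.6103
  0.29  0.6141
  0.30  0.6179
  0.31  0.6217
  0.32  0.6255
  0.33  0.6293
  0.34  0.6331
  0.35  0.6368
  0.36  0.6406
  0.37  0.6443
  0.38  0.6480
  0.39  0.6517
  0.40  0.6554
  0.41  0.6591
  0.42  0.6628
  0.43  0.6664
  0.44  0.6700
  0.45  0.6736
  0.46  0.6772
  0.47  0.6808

-0.3594

T = 1.5;  σ√T = 0.4532
d₁ = [ln(438/446) + (0.053 + 0.37²/2)·1.5] / 0.4532 = [-0.0181 + 0.1822] / 0.4532 = 0.3621 ⇒ 0.36
N(d₁) = N(0.36) = 0.6406
Δ_put = N(d₁) − 1 = 0.6406 − 1 = -0.3594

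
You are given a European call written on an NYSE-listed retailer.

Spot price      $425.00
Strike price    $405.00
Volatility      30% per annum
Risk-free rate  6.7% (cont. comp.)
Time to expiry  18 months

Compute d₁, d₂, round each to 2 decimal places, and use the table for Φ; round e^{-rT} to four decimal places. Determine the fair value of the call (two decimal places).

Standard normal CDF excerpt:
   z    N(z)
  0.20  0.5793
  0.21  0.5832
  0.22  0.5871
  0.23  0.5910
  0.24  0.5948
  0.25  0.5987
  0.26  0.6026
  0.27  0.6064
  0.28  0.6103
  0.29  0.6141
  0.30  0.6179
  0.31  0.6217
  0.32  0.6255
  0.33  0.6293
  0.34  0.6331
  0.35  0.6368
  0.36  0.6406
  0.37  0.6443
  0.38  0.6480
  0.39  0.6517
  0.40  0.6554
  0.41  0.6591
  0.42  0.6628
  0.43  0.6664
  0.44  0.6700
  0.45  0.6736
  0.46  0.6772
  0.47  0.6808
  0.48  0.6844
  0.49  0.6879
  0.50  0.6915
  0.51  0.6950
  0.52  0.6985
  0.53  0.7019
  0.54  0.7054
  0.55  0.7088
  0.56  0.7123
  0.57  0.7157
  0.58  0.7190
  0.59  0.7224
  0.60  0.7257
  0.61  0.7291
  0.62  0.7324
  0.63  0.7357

$91.98

σ√T = 0.3 × 1.2247 = 0.3674
ln(S/K) + (r + σ²/2)T = ln(425/405) + (0.067 + 0.3²/2)·1.5 = 0.0482 + 0.1680 = 0.2162
d₁ = 0.2162 / 0.3674 = 0.5884 ⇒ 0.59
d₂ = d₁ − σ√T = 0.5884 − 0.3674 = 0.2210 ⇒ 0.22
exp(−rT) = exp(−0.067·1.5) = 0.9044
N(d₁) = N(0.59) = 0.7224;  N(d₂) = N(0.22) = 0.5871
C = 425·0.7224 − 405·0.9044·0.5871 = 307.0200 − 215.0442 = 91.9758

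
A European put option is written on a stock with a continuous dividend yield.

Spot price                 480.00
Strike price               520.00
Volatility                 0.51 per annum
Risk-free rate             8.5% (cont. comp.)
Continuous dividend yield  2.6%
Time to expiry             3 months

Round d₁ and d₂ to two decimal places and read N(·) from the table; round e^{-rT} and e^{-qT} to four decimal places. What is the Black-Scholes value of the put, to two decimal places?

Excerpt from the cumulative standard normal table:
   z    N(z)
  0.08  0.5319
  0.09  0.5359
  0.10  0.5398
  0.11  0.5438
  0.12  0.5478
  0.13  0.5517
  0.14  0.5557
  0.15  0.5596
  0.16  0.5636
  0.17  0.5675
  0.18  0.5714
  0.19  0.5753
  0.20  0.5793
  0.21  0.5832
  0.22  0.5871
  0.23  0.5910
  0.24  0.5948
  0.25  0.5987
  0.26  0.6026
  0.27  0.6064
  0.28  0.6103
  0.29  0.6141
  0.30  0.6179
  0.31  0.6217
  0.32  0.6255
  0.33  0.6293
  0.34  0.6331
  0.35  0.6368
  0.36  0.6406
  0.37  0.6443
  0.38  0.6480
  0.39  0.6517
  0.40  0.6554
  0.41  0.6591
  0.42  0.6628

T = 0.25;  σ√T = 0.2550
d₁ = [ln(480/520) + (0.085 − 0.026 + 0.51²/2)·0.25] / 0.2550 = [-0.0800 + 0.0473] / 0.2550 = -0.1285 ⇒ -0.13
d₂ = d₁ − σ√T = -0.1285 − 0.2550 = -0.3835 ⇒ -0.38
e^(−qT) = e^(−0.026·0.25) = 0.9935;  e^(−rT) = e^(−0.085·0.25) = 0.9790
N(−d₂) = N(0.38) = 0.6480;  N(−d₁) = N(0.13) = 0.5517
P = 520·0.9790·0.6480 − 480·0.9935·0.5517 = 329.8838 − 263.0947 = 66.7891

66.79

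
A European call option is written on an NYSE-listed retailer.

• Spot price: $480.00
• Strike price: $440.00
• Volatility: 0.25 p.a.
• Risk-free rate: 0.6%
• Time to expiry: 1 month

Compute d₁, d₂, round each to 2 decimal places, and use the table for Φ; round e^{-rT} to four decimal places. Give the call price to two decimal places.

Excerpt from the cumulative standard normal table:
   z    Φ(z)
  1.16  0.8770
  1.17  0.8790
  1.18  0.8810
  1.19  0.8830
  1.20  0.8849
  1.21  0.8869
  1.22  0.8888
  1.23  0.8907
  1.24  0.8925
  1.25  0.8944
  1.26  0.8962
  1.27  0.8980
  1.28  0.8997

$41.87

σ√T = 0.25 × 0.2887 = 0.0722
ln(S/K) + (r + σ²/2)T = ln(480/440) + (0.006 + 0.25²/2)·0.08333 = 0.0870 + 0.0031 = 0.0901
d₁ = 0.0901 / 0.0722 = 1.2487 ⇒ 1.25
d₂ = d₁ − σ√T = 1.2487 − 0.0722 = 1.1765 ⇒ 1.18
e^(−rT) = e^(−0.006·0.08333) = 0.9995
N(d₁) = N(1.25) = 0.8944;  N(d₂) = N(1.18) = 0.8810
C = 480·0.8944 − 440·0.9995·0.8810 = 429.3120 − 387.4462 = 41.8658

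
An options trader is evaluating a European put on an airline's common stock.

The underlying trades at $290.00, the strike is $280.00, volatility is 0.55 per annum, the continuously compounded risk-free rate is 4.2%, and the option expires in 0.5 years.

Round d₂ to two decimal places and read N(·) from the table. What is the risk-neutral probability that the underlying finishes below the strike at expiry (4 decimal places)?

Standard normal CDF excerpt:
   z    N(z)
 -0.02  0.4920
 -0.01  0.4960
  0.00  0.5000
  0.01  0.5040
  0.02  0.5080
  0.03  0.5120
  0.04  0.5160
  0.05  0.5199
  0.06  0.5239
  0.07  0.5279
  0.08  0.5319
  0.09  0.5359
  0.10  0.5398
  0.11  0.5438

σ√T = 0.55 × 0.7071 = 0.3889
d₁ = [ln(290/280) + (0.042 + 0.55²/2)·0.5] / 0.3889 = [0.0351 + 0.0966] / 0.3889 = 0.3387 which rounds to 0.34
d₂ = d₁ − σ√T = 0.3387 − 0.3889 = -0.0502 which rounds to -0.05
Pr(exercise) under Q = N(−d₂) = N(0.05) = 0.5199

0.5199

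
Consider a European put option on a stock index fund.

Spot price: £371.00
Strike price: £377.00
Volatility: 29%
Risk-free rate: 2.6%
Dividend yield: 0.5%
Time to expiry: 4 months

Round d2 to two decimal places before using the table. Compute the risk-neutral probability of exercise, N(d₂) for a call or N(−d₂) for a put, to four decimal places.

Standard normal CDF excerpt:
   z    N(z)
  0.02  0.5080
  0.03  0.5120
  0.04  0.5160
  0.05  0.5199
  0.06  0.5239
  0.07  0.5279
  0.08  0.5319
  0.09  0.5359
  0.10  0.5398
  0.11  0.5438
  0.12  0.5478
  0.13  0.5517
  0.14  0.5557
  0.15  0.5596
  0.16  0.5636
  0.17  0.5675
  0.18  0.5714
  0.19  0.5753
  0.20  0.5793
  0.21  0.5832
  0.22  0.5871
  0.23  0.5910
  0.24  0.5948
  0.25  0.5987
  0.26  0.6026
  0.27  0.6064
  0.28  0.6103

σ√T = 0.29·√0.3333 = 0.1674
d₁ = [ln(371/377) + (0.026 − 0.005 + 0.29²/2)·0.3333] / 0.1674 = [-0.0160 + 0.0210] / 0.1674 = 0.0297 → 0.03
d₂ = d₁ − σ√T = 0.0297 − 0.1674 = -0.1377 → -0.14
Pr(exercise) under Q = N(−d₂) = N(0.14) = 0.5557

0.5557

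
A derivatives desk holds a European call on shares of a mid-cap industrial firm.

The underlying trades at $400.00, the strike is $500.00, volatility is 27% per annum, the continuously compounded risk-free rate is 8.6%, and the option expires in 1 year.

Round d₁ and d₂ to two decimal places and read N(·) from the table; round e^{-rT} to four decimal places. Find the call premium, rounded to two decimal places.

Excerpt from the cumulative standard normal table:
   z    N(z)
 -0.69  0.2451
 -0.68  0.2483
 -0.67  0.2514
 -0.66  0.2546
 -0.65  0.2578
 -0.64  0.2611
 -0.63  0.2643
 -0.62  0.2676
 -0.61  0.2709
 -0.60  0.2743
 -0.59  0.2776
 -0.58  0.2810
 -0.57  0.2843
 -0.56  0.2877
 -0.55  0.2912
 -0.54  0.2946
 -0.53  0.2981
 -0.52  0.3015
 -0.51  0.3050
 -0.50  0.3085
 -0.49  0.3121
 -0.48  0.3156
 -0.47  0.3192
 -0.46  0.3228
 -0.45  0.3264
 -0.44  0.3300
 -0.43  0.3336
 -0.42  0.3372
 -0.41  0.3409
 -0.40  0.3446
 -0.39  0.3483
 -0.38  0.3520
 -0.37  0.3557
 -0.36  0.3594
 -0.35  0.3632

$22.49

T = 1;  σ√T = 0.2700
d₁ = [ln(400/500) + (0.086 + 0.27²/2)·1] / 0.2700 = [-0.2231 + 0.1225] / 0.2700 = -0.3729 ⇒ -0.37
d₂ = d₁ − σ√T = -0.3729 − 0.2700 = -0.6429 ⇒ -0.64
e^(−rT) = e^(−0.086·1) = 0.9176
N(d₁) = N(-0.37) = 0.3557;  N(d₂) = N(-0.64) = 0.2611
C = 400·0.3557 − 500·0.9176·0.2611 = 142.2800 − 119.7927 = 22.4873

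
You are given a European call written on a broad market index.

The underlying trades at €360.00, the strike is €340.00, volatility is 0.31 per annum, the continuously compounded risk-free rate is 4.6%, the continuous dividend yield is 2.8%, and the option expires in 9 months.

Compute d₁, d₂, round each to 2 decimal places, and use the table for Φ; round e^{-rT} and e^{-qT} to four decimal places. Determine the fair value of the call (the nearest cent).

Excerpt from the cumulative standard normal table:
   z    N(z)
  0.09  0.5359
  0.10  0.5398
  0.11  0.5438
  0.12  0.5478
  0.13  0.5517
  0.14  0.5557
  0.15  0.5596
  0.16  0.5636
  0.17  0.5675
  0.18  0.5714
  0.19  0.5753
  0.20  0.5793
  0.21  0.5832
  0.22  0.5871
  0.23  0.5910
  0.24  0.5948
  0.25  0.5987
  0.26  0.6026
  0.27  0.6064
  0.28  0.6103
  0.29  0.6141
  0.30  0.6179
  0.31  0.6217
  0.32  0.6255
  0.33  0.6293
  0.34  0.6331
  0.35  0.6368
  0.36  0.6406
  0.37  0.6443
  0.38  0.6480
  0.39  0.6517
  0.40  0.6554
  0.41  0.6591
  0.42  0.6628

σ√T = 0.31 × 0.8660 = 0.2685
d₁ = [ln(360/340) + (0.046 − 0.028 + 0.31²/2)·0.75] / 0.2685 = [0.0572 + 0.0495] / 0.2685 = 0.3974 ≈ 0.40
d₂ = d₁ − σ√T = 0.3974 − 0.2685 = 0.1290 ≈ 0.13
e^(−qT) = e^(−0.028·0.75) = 0.9792;  e^(−rT) = e^(−0.046·0.75) = 0.9661
N(d₁) = N(0.40) = 0.6554;  N(d₂) = N(0.13) = 0.5517
C = 360·0.9792·0.6554 − 340·0.9661·0.5517 = 231.0364 − 181.2191 = 49.8173

€49.82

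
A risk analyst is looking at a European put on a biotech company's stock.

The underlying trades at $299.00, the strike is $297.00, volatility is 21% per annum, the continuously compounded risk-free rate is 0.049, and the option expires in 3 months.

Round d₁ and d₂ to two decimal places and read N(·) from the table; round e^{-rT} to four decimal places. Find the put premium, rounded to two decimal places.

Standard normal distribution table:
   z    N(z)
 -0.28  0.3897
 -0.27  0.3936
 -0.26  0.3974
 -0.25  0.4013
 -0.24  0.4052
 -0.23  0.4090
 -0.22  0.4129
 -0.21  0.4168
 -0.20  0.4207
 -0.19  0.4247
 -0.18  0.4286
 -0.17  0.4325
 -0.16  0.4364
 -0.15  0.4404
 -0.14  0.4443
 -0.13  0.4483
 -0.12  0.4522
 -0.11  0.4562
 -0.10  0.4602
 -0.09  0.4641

σ√T = 0.21 × 0.5000 = 0.1050
d₁ = [ln(299/297) + (0.049 + 0.21²/2)·0.25] / 0.1050 = [0.0067 + 0.0178] / 0.1050 = 0.2331 ≈ 0.23
d₂ = d₁ − σ√T = 0.2331 − 0.1050 = 0.1281 ≈ 0.13
e^(−rT) = e^(−0.049·0.25) = 0.9878
N(−d₂) = N(-0.13) = 0.4483;  N(−d₁) = N(-0.23) = 0.4090
P = 297·0.9878·0.4483 − 299·0.4090 = 131.5207 − 122.2910 = 9.2297

$9.23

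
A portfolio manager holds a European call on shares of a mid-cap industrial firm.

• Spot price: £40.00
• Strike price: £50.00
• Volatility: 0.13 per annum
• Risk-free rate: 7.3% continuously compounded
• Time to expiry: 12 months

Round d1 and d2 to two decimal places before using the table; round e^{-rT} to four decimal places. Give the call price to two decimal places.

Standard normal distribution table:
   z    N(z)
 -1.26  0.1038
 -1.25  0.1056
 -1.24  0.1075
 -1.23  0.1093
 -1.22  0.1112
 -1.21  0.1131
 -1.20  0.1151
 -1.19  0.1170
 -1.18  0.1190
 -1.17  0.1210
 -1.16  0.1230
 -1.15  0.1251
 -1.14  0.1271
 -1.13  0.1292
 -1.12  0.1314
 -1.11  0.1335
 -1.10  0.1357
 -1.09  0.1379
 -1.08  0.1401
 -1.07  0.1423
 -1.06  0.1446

£0.35

σ√T = 0.13 × 1.0000 = 0.1300
ln(S/K) + (r + σ²/2)T = ln(40/50) + (0.073 + 0.13²/2)·1 = -0.2231 + 0.0814 = -0.1417
d₁ = -0.1417 / 0.1300 = -1.0900 → -1.09
d₂ = d₁ − σ√T = -1.0900 − 0.1300 = -1.2200 → -1.22
exp(−rT) = exp(−0.073·1) = 0.9296
N(d₁) = N(-1.09) = 0.1379;  N(d₂) = N(-1.22) = 0.1112
C = 40·0.1379 − 50·0.9296·0.1112 = 5.5160 − 5.1686 = 0.3474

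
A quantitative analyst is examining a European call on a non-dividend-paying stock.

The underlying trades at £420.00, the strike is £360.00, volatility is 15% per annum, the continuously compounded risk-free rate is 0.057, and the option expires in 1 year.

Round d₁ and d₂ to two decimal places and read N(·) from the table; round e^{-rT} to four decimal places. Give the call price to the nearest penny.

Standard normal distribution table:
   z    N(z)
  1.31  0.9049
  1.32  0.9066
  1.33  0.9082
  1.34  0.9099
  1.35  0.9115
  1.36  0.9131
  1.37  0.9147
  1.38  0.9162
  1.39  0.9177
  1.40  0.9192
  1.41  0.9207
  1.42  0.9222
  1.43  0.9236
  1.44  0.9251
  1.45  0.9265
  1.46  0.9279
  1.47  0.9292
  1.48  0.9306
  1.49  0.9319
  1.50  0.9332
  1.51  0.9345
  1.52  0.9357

£82.01

σ√T = 0.15 × 1.0000 = 0.1500
d₁ = [ln(420/360) + (0.057 + 0.15²/2)·1] / 0.1500 = [0.1542 + 0.0683] / 0.1500 = 1.4827 → 1.48
d₂ = d₁ − σ√T = 1.4827 − 0.1500 = 1.3327 → 1.33
exp(−rT) = exp(−0.057·1) = 0.9446
N(d₁) = N(1.48) = 0.9306;  N(d₂) = N(1.33) = 0.9082
C = 420·0.9306 − 360·0.9446·0.9082 = 390.8520 − 308.8389 = 82.0131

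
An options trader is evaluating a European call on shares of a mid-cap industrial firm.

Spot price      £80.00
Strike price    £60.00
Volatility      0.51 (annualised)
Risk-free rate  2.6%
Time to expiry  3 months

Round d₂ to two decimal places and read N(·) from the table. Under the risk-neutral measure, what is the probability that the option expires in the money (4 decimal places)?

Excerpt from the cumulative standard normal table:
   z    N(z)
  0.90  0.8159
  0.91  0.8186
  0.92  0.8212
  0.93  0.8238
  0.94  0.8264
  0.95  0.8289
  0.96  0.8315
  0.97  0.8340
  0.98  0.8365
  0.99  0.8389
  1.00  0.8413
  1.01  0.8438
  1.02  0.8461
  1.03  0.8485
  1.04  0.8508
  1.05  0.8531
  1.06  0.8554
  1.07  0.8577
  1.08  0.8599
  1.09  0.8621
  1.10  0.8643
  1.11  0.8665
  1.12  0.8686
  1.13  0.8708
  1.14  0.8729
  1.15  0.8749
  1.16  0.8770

σ√T = 0.51·√0.25 = 0.2550
d₁ = [ln(80/60) + (0.026 + 0.51²/2)·0.25] / 0.2550 = [0.2877 + 0.0390] / 0.2550 = 1.2812 → 1.28
d₂ = d₁ − σ√T = 1.2812 − 0.2550 = 1.0262 → 1.03
Risk-neutral Pr[S_T > K] = N(d₂) = N(1.03) = 0.8485

0.8485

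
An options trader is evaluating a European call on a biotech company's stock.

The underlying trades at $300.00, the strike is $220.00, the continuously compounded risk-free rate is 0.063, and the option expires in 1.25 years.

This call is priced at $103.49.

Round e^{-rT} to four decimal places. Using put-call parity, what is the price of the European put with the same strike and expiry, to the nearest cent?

$6.84

e^(−rT) = e^(−0.063·1.25) = 0.9243
Put-call parity: C − P = S − K·e^(−rT) = 300 − 220·0.9243 = 300 − 203.3460 = 96.6540
P = C − (C − P) = 103.49 − (96.6540) = 6.8360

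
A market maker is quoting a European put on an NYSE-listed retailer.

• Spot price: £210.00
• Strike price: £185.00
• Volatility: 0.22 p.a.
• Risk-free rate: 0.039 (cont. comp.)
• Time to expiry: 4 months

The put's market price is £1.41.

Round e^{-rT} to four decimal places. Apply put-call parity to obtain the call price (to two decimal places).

£28.80

e^(−rT) = e^(−0.039·0.3333) = 0.9871
Put-call parity: C − P = S − K·e^(−rT) = 210 − 185·0.9871 = 210 − 182.6135 = 27.3865
C = P + (C − P) = 1.41 + (27.3865) = 28.7965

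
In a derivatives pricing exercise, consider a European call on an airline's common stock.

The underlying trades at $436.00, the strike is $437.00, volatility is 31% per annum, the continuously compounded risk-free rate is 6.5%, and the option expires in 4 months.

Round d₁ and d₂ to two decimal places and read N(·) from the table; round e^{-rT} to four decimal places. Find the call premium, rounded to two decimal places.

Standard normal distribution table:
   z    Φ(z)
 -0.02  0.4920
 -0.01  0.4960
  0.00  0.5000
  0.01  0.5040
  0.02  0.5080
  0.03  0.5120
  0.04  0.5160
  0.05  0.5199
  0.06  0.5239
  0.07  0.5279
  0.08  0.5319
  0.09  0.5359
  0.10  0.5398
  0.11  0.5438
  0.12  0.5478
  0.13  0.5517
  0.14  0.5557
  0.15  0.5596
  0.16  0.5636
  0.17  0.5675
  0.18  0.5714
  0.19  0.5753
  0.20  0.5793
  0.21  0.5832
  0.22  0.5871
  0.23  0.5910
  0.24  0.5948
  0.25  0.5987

$35.33

σ√T = 0.31 × 0.5774 = 0.1790
ln(S/K) + (r + σ²/2)T = ln(436/437) + (0.065 + 0.31²/2)·0.3333 = -0.0023 + 0.0377 = 0.0354
d₁ = 0.0354 / 0.1790 = 0.1977 ≈ 0.20
d₂ = d₁ − σ√T = 0.1977 − 0.1790 = 0.0188 ≈ 0.02
exp(−rT) = exp(−0.065·0.3333) = 0.9786
N(d₁) = N(0.20) = 0.5793;  N(d₂) = N(0.02) = 0.5080
C = 436·0.5793 − 437·0.9786·0.5080 = 252.5748 − 217.2453 = 35.3295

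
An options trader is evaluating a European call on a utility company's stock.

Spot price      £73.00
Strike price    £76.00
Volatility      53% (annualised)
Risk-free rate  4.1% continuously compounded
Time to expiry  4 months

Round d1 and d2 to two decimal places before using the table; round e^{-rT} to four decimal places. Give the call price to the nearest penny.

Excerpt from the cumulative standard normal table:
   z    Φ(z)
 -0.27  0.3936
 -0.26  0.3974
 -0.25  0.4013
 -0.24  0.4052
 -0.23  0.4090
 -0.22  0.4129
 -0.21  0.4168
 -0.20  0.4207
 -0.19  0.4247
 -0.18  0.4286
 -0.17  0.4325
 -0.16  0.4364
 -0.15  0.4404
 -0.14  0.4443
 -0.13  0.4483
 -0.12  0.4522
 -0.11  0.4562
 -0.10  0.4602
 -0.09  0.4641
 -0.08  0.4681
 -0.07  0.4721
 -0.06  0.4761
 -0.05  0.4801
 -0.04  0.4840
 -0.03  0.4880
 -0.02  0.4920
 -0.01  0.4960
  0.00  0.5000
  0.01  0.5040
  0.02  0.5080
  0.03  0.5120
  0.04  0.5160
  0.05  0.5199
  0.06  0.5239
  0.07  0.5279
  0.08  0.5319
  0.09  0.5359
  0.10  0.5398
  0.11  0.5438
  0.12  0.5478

σ√T = 0.53·√0.3333 = 0.3060
d₁ = [ln(73/76) + (0.041 + 0.53²/2)·0.3333] / 0.3060 = [-0.0403 + 0.0605] / 0.3060 = 0.0660 ⇒ 0.07
d₂ = d₁ − σ√T = 0.0660 − 0.3060 = -0.2400 ⇒ -0.24
exp(−rT) = exp(−0.041·0.3333) = 0.9864
N(d₁) = N(0.07) = 0.5279;  N(d₂) = N(-0.24) = 0.4052
C = 73·0.5279 − 76·0.9864·0.4052 = 38.5367 − 30.3764 = 8.1603

£8.16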